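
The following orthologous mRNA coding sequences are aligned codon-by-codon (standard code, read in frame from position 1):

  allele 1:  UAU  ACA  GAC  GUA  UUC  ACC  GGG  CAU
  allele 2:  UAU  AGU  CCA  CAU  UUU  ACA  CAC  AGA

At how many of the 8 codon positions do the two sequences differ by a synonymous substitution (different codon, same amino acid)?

2

Codon 1: UAU Tyr / UAU Tyr — identical.
Codon 2: ACA Thr / AGU Ser — nonsynonymous.
Codon 3: GAC Asp / CCA Pro — nonsynonymous.
Codon 4: GUA Val / CAU His — nonsynonymous.
Codon 5: UUC Phe / UUU Phe — synonymous.
Codon 6: ACC Thr / ACA Thr — synonymous.
Codon 7: GGG Gly / CAC His — nonsynonymous.
Codon 8: CAU His / AGA Arg — nonsynonymous.
Synonymous differences: 2.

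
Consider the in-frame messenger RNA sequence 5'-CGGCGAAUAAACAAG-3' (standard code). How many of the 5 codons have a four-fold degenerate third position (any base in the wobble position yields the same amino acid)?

Codon 1 CGG (Arg): third position 4-fold.
Codon 2 CGA (Arg): third position 4-fold.
Codon 3 AUA (Ile): third position 3-fold.
Codon 4 AAC (Asn): third position 2-fold.
Codon 5 AAG (Lys): third position 2-fold.
Four-fold degenerate third positions: 2.

2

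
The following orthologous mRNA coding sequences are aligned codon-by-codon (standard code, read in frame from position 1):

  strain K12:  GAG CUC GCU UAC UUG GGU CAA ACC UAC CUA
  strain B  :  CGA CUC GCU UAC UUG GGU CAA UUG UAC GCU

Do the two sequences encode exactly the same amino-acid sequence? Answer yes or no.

Codon 1: GAG Glu / CGA Arg — nonsynonymous.
Codon 2: CUC Leu / CUC Leu — identical.
Codon 3: GCU Ala / GCU Ala — identical.
Codon 4: UAC Tyr / UAC Tyr — identical.
Codon 5: UUG Leu / UUG Leu — identical.
Codon 6: GGU Gly / GGU Gly — identical.
Codon 7: CAA Gln / CAA Gln — identical.
Codon 8: ACC Thr / UUG Leu — nonsynonymous.
Codon 9: UAC Tyr / UAC Tyr — identical.
Codon 10: CUA Leu / GCU Ala — nonsynonymous.
Nonsynonymous differences: 3 → different protein.

no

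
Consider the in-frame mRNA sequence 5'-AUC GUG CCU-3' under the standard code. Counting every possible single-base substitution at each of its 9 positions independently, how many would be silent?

Codon 1 (AUC, Ile): 2 synonymous substitutions.
Codon 2 (GUG, Val): 3 synonymous substitutions.
Codon 3 (CCU, Pro): 3 synonymous substitutions.
Total: 2 + 3 + 3 = 8.

8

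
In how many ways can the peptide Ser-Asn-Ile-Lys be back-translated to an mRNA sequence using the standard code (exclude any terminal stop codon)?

Ser: 6 codons.
Asn: 2 codons.
Ile: 3 codons.
Lys: 2 codons.
6 × 2 × 3 × 2 = 72.

72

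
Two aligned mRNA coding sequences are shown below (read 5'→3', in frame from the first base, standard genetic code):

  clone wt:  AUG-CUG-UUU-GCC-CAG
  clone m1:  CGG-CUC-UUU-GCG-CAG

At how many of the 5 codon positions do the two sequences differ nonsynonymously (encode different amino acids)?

1

Codon 1: AUG Met / CGG Arg — nonsynonymous.
Codon 2: CUG Leu / CUC Leu — synonymous.
Codon 3: UUU Phe / UUU Phe — identical.
Codon 4: GCC Ala / GCG Ala — synonymous.
Codon 5: CAG Gln / CAG Gln — identical.
Nonsynonymous differences: 1.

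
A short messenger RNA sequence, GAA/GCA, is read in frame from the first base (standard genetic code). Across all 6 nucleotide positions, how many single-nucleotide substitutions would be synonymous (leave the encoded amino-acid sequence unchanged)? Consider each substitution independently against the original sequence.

Codon 1 (GAA, Glu): 1 synonymous substitution.
Codon 2 (GCA, Ala): 3 synonymous substitutions.
Total: 1 + 3 = 4.

4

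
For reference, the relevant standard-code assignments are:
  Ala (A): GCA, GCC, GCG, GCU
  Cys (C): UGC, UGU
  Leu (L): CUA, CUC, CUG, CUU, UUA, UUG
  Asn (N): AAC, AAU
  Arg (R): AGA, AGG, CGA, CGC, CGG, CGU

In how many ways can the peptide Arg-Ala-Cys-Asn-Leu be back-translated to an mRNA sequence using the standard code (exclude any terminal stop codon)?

576

Arg: 6 codons.
Ala: 4 codons.
Cys: 2 codons.
Asn: 2 codons.
Leu: 6 codons.
6 × 4 × 2 × 2 × 6 = 576.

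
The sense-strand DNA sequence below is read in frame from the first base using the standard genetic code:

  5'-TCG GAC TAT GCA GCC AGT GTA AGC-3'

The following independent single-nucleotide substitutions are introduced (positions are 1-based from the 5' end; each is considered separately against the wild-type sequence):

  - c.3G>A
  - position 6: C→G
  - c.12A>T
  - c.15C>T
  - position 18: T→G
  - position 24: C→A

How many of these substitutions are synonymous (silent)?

3

Codon 1: TCG (Ser) → TCA (Ser) — synonymous.
Codon 2: GAC (Asp) → GAG (Glu) — missense.
Codon 4: GCA (Ala) → GCT (Ala) — synonymous.
Codon 5: GCC (Ala) → GCT (Ala) — synonymous.
Codon 6: AGT (Ser) → AGG (Arg) — missense.
Codon 8: AGC (Ser) → AGA (Arg) — missense.
Synonymous: 3 of 6.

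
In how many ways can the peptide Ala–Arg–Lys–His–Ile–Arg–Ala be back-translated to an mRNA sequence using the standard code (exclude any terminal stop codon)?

Ala: 4 codons.
Arg: 6 codons.
Lys: 2 codons.
His: 2 codons.
Ile: 3 codons.
Arg: 6 codons.
Ala: 4 codons.
4 × 6 × 2 × 2 × 3 × 6 × 4 = 6912.

6912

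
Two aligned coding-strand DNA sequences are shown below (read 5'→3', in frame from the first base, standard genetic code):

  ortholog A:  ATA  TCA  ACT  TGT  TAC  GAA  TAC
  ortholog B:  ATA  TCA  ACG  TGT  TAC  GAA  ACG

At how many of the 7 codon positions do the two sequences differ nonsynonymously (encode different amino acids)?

Codon 1: ATA Ile / ATA Ile — identical.
Codon 2: TCA Ser / TCA Ser — identical.
Codon 3: ACT Thr / ACG Thr — synonymous.
Codon 4: TGT Cys / TGT Cys — identical.
Codon 5: TAC Tyr / TAC Tyr — identical.
Codon 6: GAA Glu / GAA Glu — identical.
Codon 7: TAC Tyr / ACG Thr — nonsynonymous.
Nonsynonymous differences: 1.

1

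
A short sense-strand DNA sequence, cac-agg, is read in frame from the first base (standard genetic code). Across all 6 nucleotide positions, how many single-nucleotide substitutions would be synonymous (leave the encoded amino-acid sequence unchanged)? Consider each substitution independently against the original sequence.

3

Codon 1 (CAC, His): 1 synonymous substitution.
Codon 2 (AGG, Arg): 2 synonymous substitutions.
Total: 1 + 2 = 3.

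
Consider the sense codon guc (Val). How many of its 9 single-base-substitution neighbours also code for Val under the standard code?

Position 1: none → 0 synonymous.
Position 2: none → 0 synonymous.
Position 3: GUU, GUA, GUG → 3 synonymous.
Total: 0 + 0 + 3 = 3.

3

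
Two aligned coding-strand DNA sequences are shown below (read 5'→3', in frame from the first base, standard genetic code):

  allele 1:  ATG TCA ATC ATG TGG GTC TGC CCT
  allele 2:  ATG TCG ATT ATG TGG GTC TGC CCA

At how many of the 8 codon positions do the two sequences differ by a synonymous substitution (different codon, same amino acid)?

Codon 1: ATG Met / ATG Met — identical.
Codon 2: TCA Ser / TCG Ser — synonymous.
Codon 3: ATC Ile / ATT Ile — synonymous.
Codon 4: ATG Met / ATG Met — identical.
Codon 5: TGG Trp / TGG Trp — identical.
Codon 6: GTC Val / GTC Val — identical.
Codon 7: TGC Cys / TGC Cys — identical.
Codon 8: CCT Pro / CCA Pro — synonymous.
Synonymous differences: 3.

3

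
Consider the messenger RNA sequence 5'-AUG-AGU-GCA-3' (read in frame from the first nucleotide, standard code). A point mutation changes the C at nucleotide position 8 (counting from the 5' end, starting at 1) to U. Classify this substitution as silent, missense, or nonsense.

missense

Position 8 falls in codon 3: GCA → Ala.
After the substitution the codon is GUA → Val.
Ala ≠ Val, so this is a missense mutation.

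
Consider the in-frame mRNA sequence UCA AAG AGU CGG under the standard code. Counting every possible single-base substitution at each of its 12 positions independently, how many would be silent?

9

Codon 1 (UCA, Ser): 3 synonymous substitutions.
Codon 2 (AAG, Lys): 1 synonymous substitution.
Codon 3 (AGU, Ser): 1 synonymous substitution.
Codon 4 (CGG, Arg): 4 synonymous substitutions.
Total: 3 + 1 + 1 + 4 = 9.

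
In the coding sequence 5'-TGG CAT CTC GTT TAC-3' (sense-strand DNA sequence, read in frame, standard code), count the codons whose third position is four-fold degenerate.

2

Codon 1 TGG (Trp): third position 1-fold.
Codon 2 CAT (His): third position 2-fold.
Codon 3 CTC (Leu): third position 4-fold.
Codon 4 GTT (Val): third position 4-fold.
Codon 5 TAC (Tyr): third position 2-fold.
Four-fold degenerate third positions: 2.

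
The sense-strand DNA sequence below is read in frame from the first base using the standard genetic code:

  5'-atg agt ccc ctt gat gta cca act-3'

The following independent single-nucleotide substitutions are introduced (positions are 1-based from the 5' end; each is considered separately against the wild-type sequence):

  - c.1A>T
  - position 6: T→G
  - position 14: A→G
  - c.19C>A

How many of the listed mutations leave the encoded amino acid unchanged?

Codon 1: ATG (Met) → TTG (Leu) — missense.
Codon 2: AGT (Ser) → AGG (Arg) — missense.
Codon 5: GAT (Asp) → GGT (Gly) — missense.
Codon 7: CCA (Pro) → ACA (Thr) — missense.
Synonymous: 0 of 4.

0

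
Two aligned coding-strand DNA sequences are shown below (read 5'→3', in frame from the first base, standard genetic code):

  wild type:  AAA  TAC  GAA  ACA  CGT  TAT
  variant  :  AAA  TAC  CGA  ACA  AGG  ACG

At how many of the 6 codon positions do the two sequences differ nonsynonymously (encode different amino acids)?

2

Codon 1: AAA Lys / AAA Lys — identical.
Codon 2: TAC Tyr / TAC Tyr — identical.
Codon 3: GAA Glu / CGA Arg — nonsynonymous.
Codon 4: ACA Thr / ACA Thr — identical.
Codon 5: CGT Arg / AGG Arg — synonymous.
Codon 6: TAT Tyr / ACG Thr — nonsynonymous.
Nonsynonymous differences: 2.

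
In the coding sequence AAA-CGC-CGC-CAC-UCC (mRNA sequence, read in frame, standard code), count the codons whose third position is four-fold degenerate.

3

Codon 1 AAA (Lys): third position 2-fold.
Codon 2 CGC (Arg): third position 4-fold.
Codon 3 CGC (Arg): third position 4-fold.
Codon 4 CAC (His): third position 2-fold.
Codon 5 UCC (Ser): third position 4-fold.
Four-fold degenerate third positions: 3.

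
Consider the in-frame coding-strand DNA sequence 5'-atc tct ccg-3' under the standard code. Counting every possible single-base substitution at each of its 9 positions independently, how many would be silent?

Codon 1 (ATC, Ile): 2 synonymous substitutions.
Codon 2 (TCT, Ser): 3 synonymous substitutions.
Codon 3 (CCG, Pro): 3 synonymous substitutions.
Total: 2 + 3 + 3 = 8.

8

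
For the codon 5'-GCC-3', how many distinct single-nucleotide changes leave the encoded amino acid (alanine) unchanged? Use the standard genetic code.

3

Position 1: none → 0 synonymous.
Position 2: none → 0 synonymous.
Position 3: GCT, GCA, GCG → 3 synonymous.
Total: 0 + 0 + 3 = 3.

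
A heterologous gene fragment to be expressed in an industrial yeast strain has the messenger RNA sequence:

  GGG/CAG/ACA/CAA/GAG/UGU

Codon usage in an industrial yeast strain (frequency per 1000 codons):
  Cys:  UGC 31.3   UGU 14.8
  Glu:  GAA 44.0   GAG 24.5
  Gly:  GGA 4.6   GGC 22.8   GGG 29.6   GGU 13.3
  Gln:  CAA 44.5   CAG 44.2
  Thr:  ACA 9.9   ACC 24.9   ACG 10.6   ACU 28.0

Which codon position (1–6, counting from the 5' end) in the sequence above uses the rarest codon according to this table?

3

Codon 1 GGG (Gly): 29.6 per 1000.
Codon 2 CAG (Gln): 44.2 per 1000.
Codon 3 ACA (Thr): 9.9 per 1000.
Codon 4 CAA (Gln): 44.5 per 1000.
Codon 5 GAG (Glu): 24.5 per 1000.
Codon 6 UGU (Cys): 14.8 per 1000.
Lowest frequency is 9.9 at codon 3.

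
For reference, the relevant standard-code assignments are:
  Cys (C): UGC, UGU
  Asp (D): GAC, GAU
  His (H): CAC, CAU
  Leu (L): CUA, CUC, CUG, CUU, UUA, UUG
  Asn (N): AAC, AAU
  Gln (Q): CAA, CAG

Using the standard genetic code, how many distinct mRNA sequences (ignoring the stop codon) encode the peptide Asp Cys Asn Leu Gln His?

192

Asp: 2 codons.
Cys: 2 codons.
Asn: 2 codons.
Leu: 6 codons.
Gln: 2 codons.
His: 2 codons.
2 × 2 × 2 × 6 × 2 × 2 = 192.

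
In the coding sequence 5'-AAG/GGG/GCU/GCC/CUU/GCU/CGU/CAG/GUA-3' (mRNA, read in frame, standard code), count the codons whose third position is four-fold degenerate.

7

Codon 1 AAG (Lys): third position 2-fold.
Codon 2 GGG (Gly): third position 4-fold.
Codon 3 GCU (Ala): third position 4-fold.
Codon 4 GCC (Ala): third position 4-fold.
Codon 5 CUU (Leu): third position 4-fold.
Codon 6 GCU (Ala): third position 4-fold.
Codon 7 CGU (Arg): third position 4-fold.
Codon 8 CAG (Gln): third position 2-fold.
Codon 9 GUA (Val): third position 4-fold.
Four-fold degenerate third positions: 7.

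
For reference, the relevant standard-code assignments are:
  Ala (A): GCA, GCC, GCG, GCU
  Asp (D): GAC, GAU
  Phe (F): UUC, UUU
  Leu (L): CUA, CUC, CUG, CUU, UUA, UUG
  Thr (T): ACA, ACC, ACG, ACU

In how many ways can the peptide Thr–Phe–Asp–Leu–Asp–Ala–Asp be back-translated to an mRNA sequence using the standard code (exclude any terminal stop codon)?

1536

Thr: 4 codons.
Phe: 2 codons.
Asp: 2 codons.
Leu: 6 codons.
Asp: 2 codons.
Ala: 4 codons.
Asp: 2 codons.
4 × 2 × 2 × 6 × 2 × 4 × 2 = 1536.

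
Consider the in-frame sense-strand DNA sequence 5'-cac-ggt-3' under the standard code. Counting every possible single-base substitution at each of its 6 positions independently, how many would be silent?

Codon 1 (CAC, His): 1 synonymous substitution.
Codon 2 (GGT, Gly): 3 synonymous substitutions.
Total: 1 + 3 = 4.

4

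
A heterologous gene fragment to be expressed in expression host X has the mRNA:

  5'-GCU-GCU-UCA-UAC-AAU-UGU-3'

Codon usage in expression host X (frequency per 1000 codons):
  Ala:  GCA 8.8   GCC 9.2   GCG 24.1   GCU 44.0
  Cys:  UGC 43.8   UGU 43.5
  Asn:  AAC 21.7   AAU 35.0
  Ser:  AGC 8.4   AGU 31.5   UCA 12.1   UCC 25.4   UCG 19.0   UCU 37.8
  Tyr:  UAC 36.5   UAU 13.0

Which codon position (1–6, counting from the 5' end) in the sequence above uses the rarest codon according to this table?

3

Codon 1 GCU (Ala): 44.0 per 1000.
Codon 2 GCU (Ala): 44.0 per 1000.
Codon 3 UCA (Ser): 12.1 per 1000.
Codon 4 UAC (Tyr): 36.5 per 1000.
Codon 5 AAU (Asn): 35.0 per 1000.
Codon 6 UGU (Cys): 43.5 per 1000.
Lowest frequency is 12.1 at codon 3.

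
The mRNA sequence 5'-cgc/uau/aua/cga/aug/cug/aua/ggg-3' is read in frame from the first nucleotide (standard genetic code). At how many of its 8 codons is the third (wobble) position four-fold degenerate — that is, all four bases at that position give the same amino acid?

Codon 1 CGC (Arg): third position 4-fold.
Codon 2 UAU (Tyr): third position 2-fold.
Codon 3 AUA (Ile): third position 3-fold.
Codon 4 CGA (Arg): third position 4-fold.
Codon 5 AUG (Met): third position 1-fold.
Codon 6 CUG (Leu): third position 4-fold.
Codon 7 AUA (Ile): third position 3-fold.
Codon 8 GGG (Gly): third position 4-fold.
Four-fold degenerate third positions: 4.

4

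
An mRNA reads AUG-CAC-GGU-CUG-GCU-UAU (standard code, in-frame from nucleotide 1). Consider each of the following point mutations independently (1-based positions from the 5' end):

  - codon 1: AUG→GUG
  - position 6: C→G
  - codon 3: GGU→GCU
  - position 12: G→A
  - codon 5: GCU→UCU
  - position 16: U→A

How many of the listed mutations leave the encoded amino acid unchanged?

1

Codon 1: AUG (Met) → GUG (Val) — missense.
Codon 2: CAC (His) → CAG (Gln) — missense.
Codon 3: GGU (Gly) → GCU (Ala) — missense.
Codon 4: CUG (Leu) → CUA (Leu) — synonymous.
Codon 5: GCU (Ala) → UCU (Ser) — missense.
Codon 6: UAU (Tyr) → AAU (Asn) — missense.
Synonymous: 1 of 6.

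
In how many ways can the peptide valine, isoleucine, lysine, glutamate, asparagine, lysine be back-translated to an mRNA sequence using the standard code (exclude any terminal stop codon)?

192

Val: 4 codons.
Ile: 3 codons.
Lys: 2 codons.
Glu: 2 codons.
Asn: 2 codons.
Lys: 2 codons.
4 × 3 × 2 × 2 × 2 × 2 = 192.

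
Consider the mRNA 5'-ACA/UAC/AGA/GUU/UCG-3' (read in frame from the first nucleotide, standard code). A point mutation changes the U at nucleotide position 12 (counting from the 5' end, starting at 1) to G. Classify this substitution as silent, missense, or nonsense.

silent

Position 12 falls in codon 4: GUU → Val.
After the substitution the codon is GUG → Val.
Both encode Val, so the change is synonymous.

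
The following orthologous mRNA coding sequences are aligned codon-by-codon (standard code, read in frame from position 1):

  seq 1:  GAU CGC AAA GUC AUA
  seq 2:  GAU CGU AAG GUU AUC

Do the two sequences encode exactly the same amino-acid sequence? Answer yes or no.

Codon 1: GAU Asp / GAU Asp — identical.
Codon 2: CGC Arg / CGU Arg — synonymous.
Codon 3: AAA Lys / AAG Lys — synonymous.
Codon 4: GUC Val / GUU Val — synonymous.
Codon 5: AUA Ile / AUC Ile — synonymous.
Nonsynonymous differences: 0 → same protein.

yes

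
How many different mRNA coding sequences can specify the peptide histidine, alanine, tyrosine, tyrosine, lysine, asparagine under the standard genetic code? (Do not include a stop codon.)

128

His: 2 codons.
Ala: 4 codons.
Tyr: 2 codons.
Tyr: 2 codons.
Lys: 2 codons.
Asn: 2 codons.
2 × 4 × 2 × 2 × 2 × 2 = 128.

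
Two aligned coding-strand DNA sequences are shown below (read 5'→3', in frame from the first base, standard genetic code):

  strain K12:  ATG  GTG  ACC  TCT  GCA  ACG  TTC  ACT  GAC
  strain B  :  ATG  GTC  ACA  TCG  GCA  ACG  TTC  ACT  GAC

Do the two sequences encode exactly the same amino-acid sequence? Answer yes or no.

yes

Codon 1: ATG Met / ATG Met — identical.
Codon 2: GTG Val / GTC Val — synonymous.
Codon 3: ACC Thr / ACA Thr — synonymous.
Codon 4: TCT Ser / TCG Ser — synonymous.
Codon 5: GCA Ala / GCA Ala — identical.
Codon 6: ACG Thr / ACG Thr — identical.
Codon 7: TTC Phe / TTC Phe — identical.
Codon 8: ACT Thr / ACT Thr — identical.
Codon 9: GAC Asp / GAC Asp — identical.
Nonsynonymous differences: 0 → same protein.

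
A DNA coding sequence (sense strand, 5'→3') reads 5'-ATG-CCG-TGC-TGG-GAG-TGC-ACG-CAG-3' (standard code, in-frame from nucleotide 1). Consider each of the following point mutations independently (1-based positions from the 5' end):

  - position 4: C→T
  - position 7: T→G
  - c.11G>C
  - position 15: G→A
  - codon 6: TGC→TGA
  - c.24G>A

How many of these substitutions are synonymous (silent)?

Codon 2: CCG (Pro) → TCG (Ser) — missense.
Codon 3: TGC (Cys) → GGC (Gly) — missense.
Codon 4: TGG (Trp) → TCG (Ser) — missense.
Codon 5: GAG (Glu) → GAA (Glu) — synonymous.
Codon 6: TGC (Cys) → TGA (Stop) — nonsense.
Codon 8: CAG (Gln) → CAA (Gln) — synonymous.
Synonymous: 2 of 6.

2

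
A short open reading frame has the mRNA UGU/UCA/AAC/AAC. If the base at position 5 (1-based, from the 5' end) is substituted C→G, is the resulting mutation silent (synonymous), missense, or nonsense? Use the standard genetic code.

nonsense

Position 5 falls in codon 2: UCA → Ser.
After the substitution the codon is UGA → Stop.
The new codon is a stop codon, so this is a nonsense mutation.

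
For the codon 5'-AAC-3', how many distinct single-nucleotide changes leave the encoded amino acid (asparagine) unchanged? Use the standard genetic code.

Position 1: none → 0 synonymous.
Position 2: none → 0 synonymous.
Position 3: AAU → 1 synonymous.
Total: 0 + 0 + 1 = 1.

1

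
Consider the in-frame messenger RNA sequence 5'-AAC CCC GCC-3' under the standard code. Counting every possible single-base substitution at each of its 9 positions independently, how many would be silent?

Codon 1 (AAC, Asn): 1 synonymous substitution.
Codon 2 (CCC, Pro): 3 synonymous substitutions.
Codon 3 (GCC, Ala): 3 synonymous substitutions.
Total: 1 + 3 + 3 = 7.

7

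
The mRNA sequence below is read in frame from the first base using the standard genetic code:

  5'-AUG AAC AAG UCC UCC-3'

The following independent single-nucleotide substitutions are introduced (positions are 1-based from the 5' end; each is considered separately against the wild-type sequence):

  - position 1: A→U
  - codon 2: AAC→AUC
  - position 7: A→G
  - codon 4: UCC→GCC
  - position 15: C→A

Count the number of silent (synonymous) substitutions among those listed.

Codon 1: AUG (Met) → UUG (Leu) — missense.
Codon 2: AAC (Asn) → AUC (Ile) — missense.
Codon 3: AAG (Lys) → GAG (Glu) — missense.
Codon 4: UCC (Ser) → GCC (Ala) — missense.
Codon 5: UCC (Ser) → UCA (Ser) — synonymous.
Synonymous: 1 of 5.

1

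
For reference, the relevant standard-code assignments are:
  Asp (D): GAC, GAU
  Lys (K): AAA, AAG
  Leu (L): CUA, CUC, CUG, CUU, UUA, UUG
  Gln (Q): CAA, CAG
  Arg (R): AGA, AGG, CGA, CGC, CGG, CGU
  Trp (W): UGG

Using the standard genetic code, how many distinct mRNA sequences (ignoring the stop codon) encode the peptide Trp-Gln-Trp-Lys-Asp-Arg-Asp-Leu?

576

Trp: 1 codon.
Gln: 2 codons.
Trp: 1 codon.
Lys: 2 codons.
Asp: 2 codons.
Arg: 6 codons.
Asp: 2 codons.
Leu: 6 codons.
1 × 2 × 1 × 2 × 2 × 6 × 2 × 6 = 576.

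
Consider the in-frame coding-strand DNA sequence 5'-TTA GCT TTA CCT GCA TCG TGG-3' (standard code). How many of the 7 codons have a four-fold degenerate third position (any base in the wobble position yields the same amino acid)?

4

Codon 1 TTA (Leu): third position 2-fold.
Codon 2 GCT (Ala): third position 4-fold.
Codon 3 TTA (Leu): third position 2-fold.
Codon 4 CCT (Pro): third position 4-fold.
Codon 5 GCA (Ala): third position 4-fold.
Codon 6 TCG (Ser): third position 4-fold.
Codon 7 TGG (Trp): third position 1-fold.
Four-fold degenerate third positions: 4.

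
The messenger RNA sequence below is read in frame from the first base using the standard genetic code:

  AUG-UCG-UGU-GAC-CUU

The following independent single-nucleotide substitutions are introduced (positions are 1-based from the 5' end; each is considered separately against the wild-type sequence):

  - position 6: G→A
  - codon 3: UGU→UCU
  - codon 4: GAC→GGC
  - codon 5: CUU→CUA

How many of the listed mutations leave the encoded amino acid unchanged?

Codon 2: UCG (Ser) → UCA (Ser) — synonymous.
Codon 3: UGU (Cys) → UCU (Ser) — missense.
Codon 4: GAC (Asp) → GGC (Gly) — missense.
Codon 5: CUU (Leu) → CUA (Leu) — synonymous.
Synonymous: 2 of 4.

2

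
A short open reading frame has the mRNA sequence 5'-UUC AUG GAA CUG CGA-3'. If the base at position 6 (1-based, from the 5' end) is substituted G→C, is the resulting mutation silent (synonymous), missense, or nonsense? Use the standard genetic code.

missense

Position 6 falls in codon 2: AUG → Met.
After the substitution the codon is AUC → Ile.
Met ≠ Ile, so this is a missense mutation.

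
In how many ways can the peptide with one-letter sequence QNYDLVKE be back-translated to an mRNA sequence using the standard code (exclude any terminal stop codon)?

Gln: 2 codons.
Asn: 2 codons.
Tyr: 2 codons.
Asp: 2 codons.
Leu: 6 codons.
Val: 4 codons.
Lys: 2 codons.
Glu: 2 codons.
2 × 2 × 2 × 2 × 6 × 4 × 2 × 2 = 1536.

1536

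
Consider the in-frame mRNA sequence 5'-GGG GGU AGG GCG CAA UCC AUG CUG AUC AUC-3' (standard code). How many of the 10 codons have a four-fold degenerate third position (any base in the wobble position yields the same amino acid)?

Codon 1 GGG (Gly): third position 4-fold.
Codon 2 GGU (Gly): third position 4-fold.
Codon 3 AGG (Arg): third position 2-fold.
Codon 4 GCG (Ala): third position 4-fold.
Codon 5 CAA (Gln): third position 2-fold.
Codon 6 UCC (Ser): third position 4-fold.
Codon 7 AUG (Met): third position 1-fold.
Codon 8 CUG (Leu): third position 4-fold.
Codon 9 AUC (Ile): third position 3-fold.
Codon 10 AUC (Ile): third position 3-fold.
Four-fold degenerate third positions: 5.

5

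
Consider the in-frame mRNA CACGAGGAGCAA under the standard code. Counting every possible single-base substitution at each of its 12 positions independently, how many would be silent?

Codon 1 (CAC, His): 1 synonymous substitution.
Codon 2 (GAG, Glu): 1 synonymous substitution.
Codon 3 (GAG, Glu): 1 synonymous substitution.
Codon 4 (CAA, Gln): 1 synonymous substitution.
Total: 1 + 1 + 1 + 1 = 4.

4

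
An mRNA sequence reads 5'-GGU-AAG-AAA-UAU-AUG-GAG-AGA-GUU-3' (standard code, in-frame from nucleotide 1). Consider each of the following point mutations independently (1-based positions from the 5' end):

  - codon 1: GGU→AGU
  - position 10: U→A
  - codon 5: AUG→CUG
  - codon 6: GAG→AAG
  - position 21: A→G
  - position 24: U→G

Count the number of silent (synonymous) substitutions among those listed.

Codon 1: GGU (Gly) → AGU (Ser) — missense.
Codon 4: UAU (Tyr) → AAU (Asn) — missense.
Codon 5: AUG (Met) → CUG (Leu) — missense.
Codon 6: GAG (Glu) → AAG (Lys) — missense.
Codon 7: AGA (Arg) → AGG (Arg) — synonymous.
Codon 8: GUU (Val) → GUG (Val) — synonymous.
Synonymous: 2 of 6.

2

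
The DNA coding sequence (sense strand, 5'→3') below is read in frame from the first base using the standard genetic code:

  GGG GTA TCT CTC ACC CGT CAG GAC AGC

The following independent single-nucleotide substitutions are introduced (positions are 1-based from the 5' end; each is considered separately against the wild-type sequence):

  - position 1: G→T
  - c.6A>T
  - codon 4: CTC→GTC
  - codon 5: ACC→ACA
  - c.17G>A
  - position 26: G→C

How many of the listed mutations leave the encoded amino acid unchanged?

Codon 1: GGG (Gly) → TGG (Trp) — missense.
Codon 2: GTA (Val) → GTT (Val) — synonymous.
Codon 4: CTC (Leu) → GTC (Val) — missense.
Codon 5: ACC (Thr) → ACA (Thr) — synonymous.
Codon 6: CGT (Arg) → CAT (His) — missense.
Codon 9: AGC (Ser) → ACC (Thr) — missense.
Synonymous: 2 of 6.

2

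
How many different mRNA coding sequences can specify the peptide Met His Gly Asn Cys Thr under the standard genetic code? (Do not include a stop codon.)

128

Met: 1 codon.
His: 2 codons.
Gly: 4 codons.
Asn: 2 codons.
Cys: 2 codons.
Thr: 4 codons.
1 × 2 × 4 × 2 × 2 × 4 = 128.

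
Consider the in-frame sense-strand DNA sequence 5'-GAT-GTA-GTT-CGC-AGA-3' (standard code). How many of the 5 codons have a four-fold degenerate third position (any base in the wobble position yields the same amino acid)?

3

Codon 1 GAT (Asp): third position 2-fold.
Codon 2 GTA (Val): third position 4-fold.
Codon 3 GTT (Val): third position 4-fold.
Codon 4 CGC (Arg): third position 4-fold.
Codon 5 AGA (Arg): third position 2-fold.
Four-fold degenerate third positions: 3.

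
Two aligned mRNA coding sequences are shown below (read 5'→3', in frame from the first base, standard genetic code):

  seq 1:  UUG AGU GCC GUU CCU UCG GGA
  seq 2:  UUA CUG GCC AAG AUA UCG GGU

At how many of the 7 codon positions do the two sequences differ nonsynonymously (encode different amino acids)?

3

Codon 1: UUG Leu / UUA Leu — synonymous.
Codon 2: AGU Ser / CUG Leu — nonsynonymous.
Codon 3: GCC Ala / GCC Ala — identical.
Codon 4: GUU Val / AAG Lys — nonsynonymous.
Codon 5: CCU Pro / AUA Ile — nonsynonymous.
Codon 6: UCG Ser / UCG Ser — identical.
Codon 7: GGA Gly / GGU Gly — synonymous.
Nonsynonymous differences: 3.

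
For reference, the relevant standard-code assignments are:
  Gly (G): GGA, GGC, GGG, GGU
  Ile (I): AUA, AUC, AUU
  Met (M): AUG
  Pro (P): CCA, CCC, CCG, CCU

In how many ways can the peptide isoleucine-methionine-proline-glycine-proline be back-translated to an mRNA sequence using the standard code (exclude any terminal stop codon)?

Ile: 3 codons.
Met: 1 codon.
Pro: 4 codons.
Gly: 4 codons.
Pro: 4 codons.
3 × 1 × 4 × 4 × 4 = 192.

192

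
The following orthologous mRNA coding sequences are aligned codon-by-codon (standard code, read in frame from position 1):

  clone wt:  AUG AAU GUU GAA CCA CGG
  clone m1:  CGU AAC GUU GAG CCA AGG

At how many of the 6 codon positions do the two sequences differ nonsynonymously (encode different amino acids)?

1

Codon 1: AUG Met / CGU Arg — nonsynonymous.
Codon 2: AAU Asn / AAC Asn — synonymous.
Codon 3: GUU Val / GUU Val — identical.
Codon 4: GAA Glu / GAG Glu — synonymous.
Codon 5: CCA Pro / CCA Pro — identical.
Codon 6: CGG Arg / AGG Arg — synonymous.
Nonsynonymous differences: 1.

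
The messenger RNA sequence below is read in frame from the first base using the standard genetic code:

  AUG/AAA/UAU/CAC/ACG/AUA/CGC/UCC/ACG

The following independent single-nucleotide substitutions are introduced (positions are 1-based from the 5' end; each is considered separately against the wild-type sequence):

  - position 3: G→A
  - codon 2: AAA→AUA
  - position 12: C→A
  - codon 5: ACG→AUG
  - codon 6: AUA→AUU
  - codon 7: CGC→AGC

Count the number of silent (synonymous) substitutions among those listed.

Codon 1: AUG (Met) → AUA (Ile) — missense.
Codon 2: AAA (Lys) → AUA (Ile) — missense.
Codon 4: CAC (His) → CAA (Gln) — missense.
Codon 5: ACG (Thr) → AUG (Met) — missense.
Codon 6: AUA (Ile) → AUU (Ile) — synonymous.
Codon 7: CGC (Arg) → AGC (Ser) — missense.
Synonymous: 1 of 6.

1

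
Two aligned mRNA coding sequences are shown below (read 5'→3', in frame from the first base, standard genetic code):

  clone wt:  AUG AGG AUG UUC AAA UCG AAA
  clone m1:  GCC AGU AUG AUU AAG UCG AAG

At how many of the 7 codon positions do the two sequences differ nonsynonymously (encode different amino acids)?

Codon 1: AUG Met / GCC Ala — nonsynonymous.
Codon 2: AGG Arg / AGU Ser — nonsynonymous.
Codon 3: AUG Met / AUG Met — identical.
Codon 4: UUC Phe / AUU Ile — nonsynonymous.
Codon 5: AAA Lys / AAG Lys — synonymous.
Codon 6: UCG Ser / UCG Ser — identical.
Codon 7: AAA Lys / AAG Lys — synonymous.
Nonsynonymous differences: 3.

3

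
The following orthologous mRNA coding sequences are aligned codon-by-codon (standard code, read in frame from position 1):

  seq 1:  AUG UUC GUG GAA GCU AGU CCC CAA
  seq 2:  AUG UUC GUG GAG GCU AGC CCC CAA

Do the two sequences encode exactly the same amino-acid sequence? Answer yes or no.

Codon 1: AUG Met / AUG Met — identical.
Codon 2: UUC Phe / UUC Phe — identical.
Codon 3: GUG Val / GUG Val — identical.
Codon 4: GAA Glu / GAG Glu — synonymous.
Codon 5: GCU Ala / GCU Ala — identical.
Codon 6: AGU Ser / AGC Ser — synonymous.
Codon 7: CCC Pro / CCC Pro — identical.
Codon 8: CAA Gln / CAA Gln — identical.
Nonsynonymous differences: 0 → same protein.

yes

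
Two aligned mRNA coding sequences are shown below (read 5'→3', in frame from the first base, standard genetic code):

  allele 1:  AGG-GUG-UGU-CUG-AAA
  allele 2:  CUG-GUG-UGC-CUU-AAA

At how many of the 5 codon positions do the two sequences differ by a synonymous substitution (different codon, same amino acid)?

2

Codon 1: AGG Arg / CUG Leu — nonsynonymous.
Codon 2: GUG Val / GUG Val — identical.
Codon 3: UGU Cys / UGC Cys — synonymous.
Codon 4: CUG Leu / CUU Leu — synonymous.
Codon 5: AAA Lys / AAA Lys — identical.
Synonymous differences: 2.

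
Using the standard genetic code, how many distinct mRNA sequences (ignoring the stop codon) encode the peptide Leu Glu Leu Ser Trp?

Leu: 6 codons.
Glu: 2 codons.
Leu: 6 codons.
Ser: 6 codons.
Trp: 1 codon.
6 × 2 × 6 × 6 × 1 = 432.

432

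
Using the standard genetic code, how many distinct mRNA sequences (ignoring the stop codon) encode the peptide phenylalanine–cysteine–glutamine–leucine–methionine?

48

Phe: 2 codons.
Cys: 2 codons.
Gln: 2 codons.
Leu: 6 codons.
Met: 1 codon.
2 × 2 × 2 × 6 × 1 = 48.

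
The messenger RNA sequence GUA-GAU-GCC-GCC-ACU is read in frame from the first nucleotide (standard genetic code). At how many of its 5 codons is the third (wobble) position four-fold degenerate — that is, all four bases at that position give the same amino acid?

Codon 1 GUA (Val): third position 4-fold.
Codon 2 GAU (Asp): third position 2-fold.
Codon 3 GCC (Ala): third position 4-fold.
Codon 4 GCC (Ala): third position 4-fold.
Codon 5 ACU (Thr): third position 4-fold.
Four-fold degenerate third positions: 4.

4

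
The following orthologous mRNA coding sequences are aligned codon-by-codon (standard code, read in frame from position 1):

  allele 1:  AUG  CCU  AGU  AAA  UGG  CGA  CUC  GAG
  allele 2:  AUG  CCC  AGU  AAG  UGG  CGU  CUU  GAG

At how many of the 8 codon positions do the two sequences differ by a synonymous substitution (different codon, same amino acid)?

Codon 1: AUG Met / AUG Met — identical.
Codon 2: CCU Pro / CCC Pro — synonymous.
Codon 3: AGU Ser / AGU Ser — identical.
Codon 4: AAA Lys / AAG Lys — synonymous.
Codon 5: UGG Trp / UGG Trp — identical.
Codon 6: CGA Arg / CGU Arg — synonymous.
Codon 7: CUC Leu / CUU Leu — synonymous.
Codon 8: GAG Glu / GAG Glu — identical.
Synonymous differences: 4.

4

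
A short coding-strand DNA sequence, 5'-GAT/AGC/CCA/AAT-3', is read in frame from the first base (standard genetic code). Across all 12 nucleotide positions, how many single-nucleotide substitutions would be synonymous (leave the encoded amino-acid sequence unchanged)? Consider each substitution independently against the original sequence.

6

Codon 1 (GAT, Asp): 1 synonymous substitution.
Codon 2 (AGC, Ser): 1 synonymous substitution.
Codon 3 (CCA, Pro): 3 synonymous substitutions.
Codon 4 (AAT, Asn): 1 synonymous substitution.
Total: 1 + 1 + 3 + 1 = 6.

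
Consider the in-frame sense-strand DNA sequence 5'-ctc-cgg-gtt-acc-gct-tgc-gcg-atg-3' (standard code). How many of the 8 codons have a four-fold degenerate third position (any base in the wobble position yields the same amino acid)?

Codon 1 CTC (Leu): third position 4-fold.
Codon 2 CGG (Arg): third position 4-fold.
Codon 3 GTT (Val): third position 4-fold.
Codon 4 ACC (Thr): third position 4-fold.
Codon 5 GCT (Ala): third position 4-fold.
Codon 6 TGC (Cys): third position 2-fold.
Codon 7 GCG (Ala): third position 4-fold.
Codon 8 ATG (Met): third position 1-fold.
Four-fold degenerate third positions: 6.

6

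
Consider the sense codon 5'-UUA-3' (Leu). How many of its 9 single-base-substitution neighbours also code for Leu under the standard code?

Position 1: CUA → 1 synonymous.
Position 2: none → 0 synonymous.
Position 3: UUG → 1 synonymous.
Total: 1 + 0 + 1 = 2.

2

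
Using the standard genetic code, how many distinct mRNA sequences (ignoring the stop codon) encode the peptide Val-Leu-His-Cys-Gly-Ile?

1152

Val: 4 codons.
Leu: 6 codons.
His: 2 codons.
Cys: 2 codons.
Gly: 4 codons.
Ile: 3 codons.
4 × 6 × 2 × 2 × 4 × 3 = 1152.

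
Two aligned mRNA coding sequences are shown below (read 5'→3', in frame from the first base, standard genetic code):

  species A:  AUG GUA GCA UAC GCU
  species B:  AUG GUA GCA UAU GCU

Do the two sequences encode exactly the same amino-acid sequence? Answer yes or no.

Codon 1: AUG Met / AUG Met — identical.
Codon 2: GUA Val / GUA Val — identical.
Codon 3: GCA Ala / GCA Ala — identical.
Codon 4: UAC Tyr / UAU Tyr — synonymous.
Codon 5: GCU Ala / GCU Ala — identical.
Nonsynonymous differences: 0 → same protein.

yes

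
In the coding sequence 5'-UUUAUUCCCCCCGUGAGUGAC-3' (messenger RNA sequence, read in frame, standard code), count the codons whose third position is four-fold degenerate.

Codon 1 UUU (Phe): third position 2-fold.
Codon 2 AUU (Ile): third position 3-fold.
Codon 3 CCC (Pro): third position 4-fold.
Codon 4 CCC (Pro): third position 4-fold.
Codon 5 GUG (Val): third position 4-fold.
Codon 6 AGU (Ser): third position 2-fold.
Codon 7 GAC (Asp): third position 2-fold.
Four-fold degenerate third positions: 3.

3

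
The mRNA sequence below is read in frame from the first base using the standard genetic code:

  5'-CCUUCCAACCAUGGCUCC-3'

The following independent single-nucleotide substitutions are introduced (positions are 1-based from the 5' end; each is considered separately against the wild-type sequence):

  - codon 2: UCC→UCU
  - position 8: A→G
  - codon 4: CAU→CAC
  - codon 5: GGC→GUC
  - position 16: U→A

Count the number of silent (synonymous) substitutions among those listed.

Codon 2: UCC (Ser) → UCU (Ser) — synonymous.
Codon 3: AAC (Asn) → AGC (Ser) — missense.
Codon 4: CAU (His) → CAC (His) — synonymous.
Codon 5: GGC (Gly) → GUC (Val) — missense.
Codon 6: UCC (Ser) → ACC (Thr) — missense.
Synonymous: 2 of 5.

2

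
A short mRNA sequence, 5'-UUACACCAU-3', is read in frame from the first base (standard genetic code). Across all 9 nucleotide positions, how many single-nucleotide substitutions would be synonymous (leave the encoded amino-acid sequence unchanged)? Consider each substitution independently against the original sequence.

4

Codon 1 (UUA, Leu): 2 synonymous substitutions.
Codon 2 (CAC, His): 1 synonymous substitution.
Codon 3 (CAU, His): 1 synonymous substitution.
Total: 2 + 1 + 1 = 4.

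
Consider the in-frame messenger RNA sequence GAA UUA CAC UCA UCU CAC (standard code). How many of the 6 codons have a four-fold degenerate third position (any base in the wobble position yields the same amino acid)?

2

Codon 1 GAA (Glu): third position 2-fold.
Codon 2 UUA (Leu): third position 2-fold.
Codon 3 CAC (His): third position 2-fold.
Codon 4 UCA (Ser): third position 4-fold.
Codon 5 UCU (Ser): third position 4-fold.
Codon 6 CAC (His): third position 2-fold.
Four-fold degenerate third positions: 2.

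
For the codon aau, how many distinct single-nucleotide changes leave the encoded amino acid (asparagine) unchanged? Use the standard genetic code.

1

Position 1: none → 0 synonymous.
Position 2: none → 0 synonymous.
Position 3: AAC → 1 synonymous.
Total: 0 + 0 + 1 = 1.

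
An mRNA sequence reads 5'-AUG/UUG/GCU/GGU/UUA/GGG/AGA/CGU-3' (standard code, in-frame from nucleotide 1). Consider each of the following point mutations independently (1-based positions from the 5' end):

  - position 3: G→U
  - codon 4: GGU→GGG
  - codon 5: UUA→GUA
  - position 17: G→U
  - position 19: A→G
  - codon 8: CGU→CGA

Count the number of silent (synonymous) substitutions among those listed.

Codon 1: AUG (Met) → AUU (Ile) — missense.
Codon 4: GGU (Gly) → GGG (Gly) — synonymous.
Codon 5: UUA (Leu) → GUA (Val) — missense.
Codon 6: GGG (Gly) → GUG (Val) — missense.
Codon 7: AGA (Arg) → GGA (Gly) — missense.
Codon 8: CGU (Arg) → CGA (Arg) — synonymous.
Synonymous: 2 of 6.

2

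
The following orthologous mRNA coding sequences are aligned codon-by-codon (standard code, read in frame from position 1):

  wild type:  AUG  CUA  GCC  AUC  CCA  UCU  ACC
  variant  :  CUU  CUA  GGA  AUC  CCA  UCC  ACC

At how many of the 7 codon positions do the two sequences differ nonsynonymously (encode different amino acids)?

2

Codon 1: AUG Met / CUU Leu — nonsynonymous.
Codon 2: CUA Leu / CUA Leu — identical.
Codon 3: GCC Ala / GGA Gly — nonsynonymous.
Codon 4: AUC Ile / AUC Ile — identical.
Codon 5: CCA Pro / CCA Pro — identical.
Codon 6: UCU Ser / UCC Ser — synonymous.
Codon 7: ACC Thr / ACC Thr — identical.
Nonsynonymous differences: 2.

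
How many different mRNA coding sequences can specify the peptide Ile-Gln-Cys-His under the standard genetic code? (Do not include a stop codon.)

24

Ile: 3 codons.
Gln: 2 codons.
Cys: 2 codons.
His: 2 codons.
3 × 2 × 2 × 2 = 24.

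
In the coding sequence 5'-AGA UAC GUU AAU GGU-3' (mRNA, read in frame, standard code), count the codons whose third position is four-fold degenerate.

2

Codon 1 AGA (Arg): third position 2-fold.
Codon 2 UAC (Tyr): third position 2-fold.
Codon 3 GUU (Val): third position 4-fold.
Codon 4 AAU (Asn): third position 2-fold.
Codon 5 GGU (Gly): third position 4-fold.
Four-fold degenerate third positions: 2.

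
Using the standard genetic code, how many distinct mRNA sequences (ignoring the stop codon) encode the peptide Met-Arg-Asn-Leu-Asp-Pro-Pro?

Met: 1 codon.
Arg: 6 codons.
Asn: 2 codons.
Leu: 6 codons.
Asp: 2 codons.
Pro: 4 codons.
Pro: 4 codons.
1 × 6 × 2 × 6 × 2 × 4 × 4 = 2304.

2304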